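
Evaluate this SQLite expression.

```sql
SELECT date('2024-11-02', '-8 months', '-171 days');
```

Adding -8 months to 2024-11-02 gives 2024-03-02.
Applying '-171 days' to 2024-03-02: counting 171 days back gives 2023-09-13.

2023-09-13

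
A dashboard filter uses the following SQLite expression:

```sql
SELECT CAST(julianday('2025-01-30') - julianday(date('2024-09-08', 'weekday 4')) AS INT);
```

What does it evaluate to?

140

`weekday 4` advances to the next Thursday; 2024-09-08 is a Sunday, so it moves forward to 2024-09-12.
18 days remain in September 2024 after the 12th (30 − 12).
October 2024: 31 days.
November 2024: 30 days.
December 2024: 31 days.
Then 30 days into January 2025.
Total: 18 + 31 + 30 + 31 + 30 = 140.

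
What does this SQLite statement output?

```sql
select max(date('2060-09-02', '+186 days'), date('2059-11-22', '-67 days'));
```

date('2060-09-02', '+186 days') → 2061-03-07.
date('2059-11-22', '-67 days') → 2059-09-16.
Later of the two is 2061-03-07.

2061-03-07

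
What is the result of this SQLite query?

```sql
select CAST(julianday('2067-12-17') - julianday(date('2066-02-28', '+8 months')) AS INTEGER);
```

415

Adding +8 months to 2066-02-28 gives 2066-10-28.
3 days remain in October 2066 after the 28th (31 − 28).
Full months from November 2066 through November 2067 contribute their day counts.
Then 17 days into December 2067.
Total: 3 + 30 + 31 + 31 + 28 + 31 + 30 + 31 + 30 + 31 + 31 + 30 + 31 + 30 + 17 = 415.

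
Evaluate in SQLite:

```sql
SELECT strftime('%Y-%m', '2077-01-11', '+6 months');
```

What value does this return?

2077-07

First apply '+6 months': 2077-01-11 → 2077-07-11.
`%Y-%m` extracts the year-month: 2077-07.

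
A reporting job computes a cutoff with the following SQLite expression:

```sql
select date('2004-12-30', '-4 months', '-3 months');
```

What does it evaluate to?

Adding -4 months to 2004-12-30 gives 2004-08-30.
Adding -3 months to 2004-08-30 gives 2004-05-30.

2004-05-30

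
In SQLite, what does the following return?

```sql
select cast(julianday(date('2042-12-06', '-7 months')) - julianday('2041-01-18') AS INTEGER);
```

Adding -7 months to 2042-12-06 gives 2042-05-06.
13 days remain in January 2041 after the 18th (31 − 18).
Full months from February 2041 through April 2042 contribute their day counts.
Then 6 days into May 2042.
Total: 13 + 28 + 31 + 30 + 31 + 30 + 31 + 31 + 30 + 31 + 30 + 31 + 31 + 28 + 31 + 30 + 6 = 473.

473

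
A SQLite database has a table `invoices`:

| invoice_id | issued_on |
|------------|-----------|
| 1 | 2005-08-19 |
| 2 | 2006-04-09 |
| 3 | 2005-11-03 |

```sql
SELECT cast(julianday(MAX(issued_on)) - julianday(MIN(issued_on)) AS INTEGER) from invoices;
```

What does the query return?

233

MIN = 2005-08-19, MAX = 2006-04-09.
12 days remain in August 2005 after the 19th (31 − 19).
Full months from September 2005 through March 2006 contribute their day counts.
Then 9 days into April 2006.
Total: 12 + 30 + 31 + 30 + 31 + 31 + 28 + 31 + 9 = 233.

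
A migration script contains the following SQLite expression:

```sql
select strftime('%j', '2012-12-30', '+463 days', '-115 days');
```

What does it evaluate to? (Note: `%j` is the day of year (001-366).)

First apply '+463 days', '-115 days': 2012-12-30 → 2013-12-13.
Day-of-year for 2013-12-13: days since 2013-01-01 inclusive = 347, zero-padded to 347.

347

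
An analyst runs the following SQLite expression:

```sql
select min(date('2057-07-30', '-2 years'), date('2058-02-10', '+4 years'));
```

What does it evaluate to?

date('2057-07-30', '-2 years') → 2055-07-30.
date('2058-02-10', '+4 years') → 2062-02-10.
Earlier of the two is 2055-07-30.

2055-07-30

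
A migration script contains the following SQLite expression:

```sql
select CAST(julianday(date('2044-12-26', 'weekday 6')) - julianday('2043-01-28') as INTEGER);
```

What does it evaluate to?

`weekday 6` advances to the next Saturday; 2044-12-26 is a Monday, so it moves forward to 2044-12-31.
3 days remain in January 2043 after the 28th (31 − 28).
Full months from February 2043 through November 2044 contribute their day counts.
Then 31 days into December 2044.
Total: 3 + 28 + 31 + 30 + 31 + 30 + 31 + 31 + 30 + 31 + 30 + 31 + 31 + 29 + 31 + 30 + 31 + 30 + 31 + 31 + 30 + 31 + 30 + 31 = 703.

703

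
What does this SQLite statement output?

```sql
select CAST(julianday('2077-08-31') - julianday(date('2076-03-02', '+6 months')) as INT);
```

363

Adding +6 months to 2076-03-02 gives 2076-09-02.
28 days remain in September 2076 after the 2nd (30 − 2).
Full months from October 2076 through July 2077 contribute their day counts.
Then 31 days into August 2077.
Total: 28 + 31 + 30 + 31 + 31 + 28 + 31 + 30 + 31 + 30 + 31 + 31 = 363.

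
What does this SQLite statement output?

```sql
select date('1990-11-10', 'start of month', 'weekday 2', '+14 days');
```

1990-11-20

`start of month` rewinds 1990-11-10 to 1990-11-01.
`weekday 2` advances to the next Tuesday; 1990-11-01 is a Thursday, so it moves forward to 1990-11-06.
Advancing 14 more days within November lands on 1990-11-20.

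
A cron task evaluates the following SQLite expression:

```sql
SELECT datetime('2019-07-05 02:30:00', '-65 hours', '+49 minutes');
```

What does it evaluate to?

-65 hours from 2019-07-05 02:30:00 is 2019-07-02 09:30:00 (crosses midnight).
+49 minutes from 2019-07-02 09:30:00 is 2019-07-02 10:19:00.

2019-07-02 10:19:00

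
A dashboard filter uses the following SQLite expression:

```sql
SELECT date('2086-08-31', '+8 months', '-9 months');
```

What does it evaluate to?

Adding +8 months to 2086-08-31 targets 2087-04-31. April 2087 has only 30 days, so SQLite normalizes the 1-day overflow forward to 2087-05-01.
Adding -9 months to 2087-05-01 gives 2086-08-01.

2086-08-01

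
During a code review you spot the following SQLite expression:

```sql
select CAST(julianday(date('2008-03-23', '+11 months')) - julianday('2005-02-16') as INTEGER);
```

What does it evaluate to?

1468

Adding +11 months to 2008-03-23 gives 2009-02-23.
12 days remain in February 2005 after the 16th (28 − 16).
Full months from March 2005 through January 2009 contribute their day counts.
Then 23 days into February 2009.
Total: 12 + 31 + 30 + 31 + 30 + 31 + 31 + 30 + 31 + 30 + 31 + 31 + 28 + 31 + 30 + 31 + 30 + 31 + 31 + 30 + 31 + 30 + 31 + 31 + 28 + 31 + 30 + 31 + 30 + 31 + 31 + 30 + 31 + 30 + 31 + 31 + 29 + 31 + 30 + 31 + 30 + 31 + 31 + 30 + 31 + 30 + 31 + 31 + 23 = 1468.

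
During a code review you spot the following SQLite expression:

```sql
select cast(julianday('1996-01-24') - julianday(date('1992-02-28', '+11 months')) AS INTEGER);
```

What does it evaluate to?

Adding +11 months to 1992-02-28 gives 1993-01-28.
3 days remain in January 1993 after the 28th (31 − 28).
Full months from February 1993 through December 1995 contribute their day counts.
Then 24 days into January 1996.
Total: 3 + 28 + 31 + 30 + 31 + 30 + 31 + 31 + 30 + 31 + 30 + 31 + 31 + 28 + 31 + 30 + 31 + 30 + 31 + 31 + 30 + 31 + 30 + 31 + 31 + 28 + 31 + 30 + 31 + 30 + 31 + 31 + 30 + 31 + 30 + 31 + 24 = 1091.

1091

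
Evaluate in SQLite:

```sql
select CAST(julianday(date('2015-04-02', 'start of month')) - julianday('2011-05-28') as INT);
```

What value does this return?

`start of month` rewinds 2015-04-02 to 2015-04-01.
3 days remain in May 2011 after the 28th (31 − 28).
Full months from June 2011 through March 2015 contribute their day counts.
Then 1 day into April 2015.
Total: 3 + 30 + 31 + 31 + 30 + 31 + 30 + 31 + 31 + 29 + 31 + 30 + 31 + 30 + 31 + 31 + 30 + 31 + 30 + 31 + 31 + 28 + 31 + 30 + 31 + 30 + 31 + 31 + 30 + 31 + 30 + 31 + 31 + 28 + 31 + 30 + 31 + 30 + 31 + 31 + 30 + 31 + 30 + 31 + 31 + 28 + 31 + 1 = 1404.

1404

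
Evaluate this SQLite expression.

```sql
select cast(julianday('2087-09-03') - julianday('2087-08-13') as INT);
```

21

18 days remain in August 2087 after the 13th (31 − 13).
Then 3 days into September 2087.
Total: 18 + 3 = 21.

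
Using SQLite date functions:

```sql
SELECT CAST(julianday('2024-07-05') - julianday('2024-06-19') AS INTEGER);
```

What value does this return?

16

11 days remain in June 2024 after the 19th (30 − 19).
Then 5 days into July 2024.
Total: 11 + 5 = 16.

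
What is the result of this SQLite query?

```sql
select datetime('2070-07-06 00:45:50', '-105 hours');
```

2070-07-01 15:45:50

-105 hours from 2070-07-06 00:45:50 is 2070-07-01 15:45:50 (crosses midnight).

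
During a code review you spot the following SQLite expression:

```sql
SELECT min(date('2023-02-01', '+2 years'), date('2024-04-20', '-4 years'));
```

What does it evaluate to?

2020-04-20

date('2023-02-01', '+2 years') → 2025-02-01.
date('2024-04-20', '-4 years') → 2020-04-20.
Earlier of the two is 2020-04-20.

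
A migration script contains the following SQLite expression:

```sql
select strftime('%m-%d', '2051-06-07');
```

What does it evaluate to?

`%m-%d` extracts the month-day: 06-07.

06-07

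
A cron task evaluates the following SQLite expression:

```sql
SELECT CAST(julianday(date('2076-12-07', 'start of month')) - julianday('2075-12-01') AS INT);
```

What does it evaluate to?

`start of month` rewinds 2076-12-07 to 2076-12-01.
30 days remain in December 2075 after the 1st (31 − 1).
Full months from January 2076 through November 2076 contribute their day counts.
Then 1 day into December 2076.
Total: 30 + 31 + 29 + 31 + 30 + 31 + 30 + 31 + 31 + 30 + 31 + 30 + 1 = 366.

366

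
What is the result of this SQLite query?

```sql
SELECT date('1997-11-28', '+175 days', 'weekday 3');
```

Applying '+175 days' to 1997-11-28: counting 175 days forward gives 1998-05-22.
`weekday 3` advances to the next Wednesday; 1998-05-22 is a Friday, so it moves forward to 1998-05-27.

1998-05-27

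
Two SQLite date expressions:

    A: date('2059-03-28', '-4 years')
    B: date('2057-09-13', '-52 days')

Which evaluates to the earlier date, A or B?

A = 2055-03-28.
B = 2057-07-23.
A is earlier.

A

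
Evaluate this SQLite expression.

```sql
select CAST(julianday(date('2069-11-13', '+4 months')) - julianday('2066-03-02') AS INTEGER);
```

1472

Adding +4 months to 2069-11-13 gives 2070-03-13.
29 days remain in March 2066 after the 2nd (31 − 2).
Full months from April 2066 through February 2070 contribute their day counts.
Then 13 days into March 2070.
Total: 29 + 30 + 31 + 30 + 31 + 31 + 30 + 31 + 30 + 31 + 31 + 28 + 31 + 30 + 31 + 30 + 31 + 31 + 30 + 31 + 30 + 31 + 31 + 29 + 31 + 30 + 31 + 30 + 31 + 31 + 30 + 31 + 30 + 31 + 31 + 28 + 31 + 30 + 31 + 30 + 31 + 31 + 30 + 31 + 30 + 31 + 31 + 28 + 13 = 1472.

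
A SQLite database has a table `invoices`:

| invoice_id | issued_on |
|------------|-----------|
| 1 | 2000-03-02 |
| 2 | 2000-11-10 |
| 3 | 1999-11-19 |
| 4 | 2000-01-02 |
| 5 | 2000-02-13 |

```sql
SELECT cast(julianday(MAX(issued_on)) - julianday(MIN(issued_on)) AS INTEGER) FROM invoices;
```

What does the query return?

MIN = 1999-11-19, MAX = 2000-11-10.
11 days remain in November 1999 after the 19th (30 − 19).
Full months from December 1999 through October 2000 contribute their day counts.
Then 10 days into November 2000.
Total: 11 + 31 + 31 + 29 + 31 + 30 + 31 + 30 + 31 + 31 + 30 + 31 + 10 = 357.

357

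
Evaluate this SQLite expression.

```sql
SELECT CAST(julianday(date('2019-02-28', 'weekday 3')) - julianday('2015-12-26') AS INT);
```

1166

`weekday 3` advances to the next Wednesday; 2019-02-28 is a Thursday, so it moves forward to 2019-03-06.
5 days remain in December 2015 after the 26th (31 − 26).
Full months from January 2016 through February 2019 contribute their day counts.
Then 6 days into March 2019.
Total: 5 + 31 + 29 + 31 + 30 + 31 + 30 + 31 + 31 + 30 + 31 + 30 + 31 + 31 + 28 + 31 + 30 + 31 + 30 + 31 + 31 + 30 + 31 + 30 + 31 + 31 + 28 + 31 + 30 + 31 + 30 + 31 + 31 + 30 + 31 + 30 + 31 + 31 + 28 + 6 = 1166.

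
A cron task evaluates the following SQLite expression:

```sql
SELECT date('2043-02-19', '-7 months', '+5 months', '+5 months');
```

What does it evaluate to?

Adding -7 months to 2043-02-19 gives 2042-07-19.
Adding +5 months to 2042-07-19 gives 2042-12-19.
Adding +5 months to 2042-12-19 gives 2043-05-19.

2043-05-19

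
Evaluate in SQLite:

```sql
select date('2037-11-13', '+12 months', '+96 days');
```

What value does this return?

2039-02-17

Adding +12 months to 2037-11-13 gives 2038-11-13.
Applying '+96 days' to 2038-11-13: counting 96 days forward gives 2039-02-17.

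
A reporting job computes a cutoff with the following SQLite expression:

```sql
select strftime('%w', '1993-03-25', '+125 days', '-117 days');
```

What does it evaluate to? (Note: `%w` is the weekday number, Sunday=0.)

First apply '+125 days', '-117 days': 1993-03-25 → 1993-04-02.
1993-04-02 is a Friday; with Sunday=0 that is 5.

5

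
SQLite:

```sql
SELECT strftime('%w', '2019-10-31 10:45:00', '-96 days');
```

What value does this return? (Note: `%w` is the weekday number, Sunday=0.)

First apply '-96 days': 2019-10-31 10:45:00 → 2019-07-27 10:45:00.
2019-07-27 is a Saturday; with Sunday=0 that is 6.

6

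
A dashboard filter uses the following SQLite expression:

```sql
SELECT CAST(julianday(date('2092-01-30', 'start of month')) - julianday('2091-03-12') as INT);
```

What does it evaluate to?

`start of month` rewinds 2092-01-30 to 2092-01-01.
19 days remain in March 2091 after the 12th (31 − 12).
Full months from April 2091 through December 2091 contribute their day counts.
Then 1 day into January 2092.
Total: 19 + 30 + 31 + 30 + 31 + 31 + 30 + 31 + 30 + 31 + 1 = 295.

295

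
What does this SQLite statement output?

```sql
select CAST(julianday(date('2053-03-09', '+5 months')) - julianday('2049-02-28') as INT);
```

1623

Adding +5 months to 2053-03-09 gives 2053-08-09.
0 days remain in February 2049 after the 28th (28 − 28).
Full months from March 2049 through July 2053 contribute their day counts.
Then 9 days into August 2053.
Total: 0 + 31 + 30 + 31 + 30 + 31 + 31 + 30 + 31 + 30 + 31 + 31 + 28 + 31 + 30 + 31 + 30 + 31 + 31 + 30 + 31 + 30 + 31 + 31 + 28 + 31 + 30 + 31 + 30 + 31 + 31 + 30 + 31 + 30 + 31 + 31 + 29 + 31 + 30 + 31 + 30 + 31 + 31 + 30 + 31 + 30 + 31 + 31 + 28 + 31 + 30 + 31 + 30 + 31 + 9 = 1623.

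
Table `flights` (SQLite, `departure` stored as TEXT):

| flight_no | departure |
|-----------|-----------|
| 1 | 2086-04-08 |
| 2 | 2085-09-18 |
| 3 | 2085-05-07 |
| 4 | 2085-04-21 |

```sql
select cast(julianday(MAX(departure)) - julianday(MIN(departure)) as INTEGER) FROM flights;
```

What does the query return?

352

MIN = 2085-04-21, MAX = 2086-04-08.
9 days remain in April 2085 after the 21st (30 − 21).
Full months from May 2085 through March 2086 contribute their day counts.
Then 8 days into April 2086.
Total: 9 + 31 + 30 + 31 + 31 + 30 + 31 + 30 + 31 + 31 + 28 + 31 + 8 = 352.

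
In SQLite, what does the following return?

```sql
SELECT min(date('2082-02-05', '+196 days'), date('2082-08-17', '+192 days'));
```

date('2082-02-05', '+196 days') → 2082-08-20.
date('2082-08-17', '+192 days') → 2083-02-25.
Earlier of the two is 2082-08-20.

2082-08-20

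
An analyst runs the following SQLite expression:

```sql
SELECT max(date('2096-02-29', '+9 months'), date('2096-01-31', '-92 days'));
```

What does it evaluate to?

date('2096-02-29', '+9 months') → 2096-11-29.
date('2096-01-31', '-92 days') → 2095-10-31.
Later of the two is 2096-11-29.

2096-11-29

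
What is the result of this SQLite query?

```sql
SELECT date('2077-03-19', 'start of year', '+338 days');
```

2077-12-05

`start of year` rewinds 2077-03-19 to 2077-01-01.
Applying '+338 days' to 2077-01-01: counting 338 days forward gives 2077-12-05.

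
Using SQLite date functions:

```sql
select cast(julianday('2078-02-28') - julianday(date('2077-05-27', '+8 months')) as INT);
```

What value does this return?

32

Adding +8 months to 2077-05-27 gives 2078-01-27.
4 days remain in January 2078 after the 27th (31 − 27).
Then 28 days into February 2078.
Total: 4 + 28 = 32.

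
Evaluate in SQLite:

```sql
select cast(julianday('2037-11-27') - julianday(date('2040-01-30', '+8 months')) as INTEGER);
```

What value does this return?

Adding +8 months to 2040-01-30 gives 2040-09-30.
3 days remain in November 2037 after the 27th (30 − 27).
Full months from December 2037 through August 2040 contribute their day counts.
Then 30 days into September 2040.
Total: 3 + 31 + 31 + 28 + 31 + 30 + 31 + 30 + 31 + 31 + 30 + 31 + 30 + 31 + 31 + 28 + 31 + 30 + 31 + 30 + 31 + 31 + 30 + 31 + 30 + 31 + 31 + 29 + 31 + 30 + 31 + 30 + 31 + 31 + 30 = 1038.
The subtraction is earlier − later, so the result is −1038 → -1038.

-1038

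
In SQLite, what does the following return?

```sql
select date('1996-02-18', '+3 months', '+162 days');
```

1996-10-27

Adding +3 months to 1996-02-18 gives 1996-05-18.
Applying '+162 days' to 1996-05-18: counting 162 days forward gives 1996-10-27.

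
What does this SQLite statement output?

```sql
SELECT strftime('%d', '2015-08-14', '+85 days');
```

First apply '+85 days': 2015-08-14 → 2015-11-07.
`%d` extracts the 2-digit day of month: 07.

07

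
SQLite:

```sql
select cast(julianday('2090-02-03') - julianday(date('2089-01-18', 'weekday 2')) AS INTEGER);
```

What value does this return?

`weekday 2` advances to the next Tuesday; 2089-01-18 is already a Tuesday, so it stays at 2089-01-18.
13 days remain in January 2089 after the 18th (31 − 18).
Full months from February 2089 through January 2090 contribute their day counts.
Then 3 days into February 2090.
Total: 13 + 28 + 31 + 30 + 31 + 30 + 31 + 31 + 30 + 31 + 30 + 31 + 31 + 3 = 381.

381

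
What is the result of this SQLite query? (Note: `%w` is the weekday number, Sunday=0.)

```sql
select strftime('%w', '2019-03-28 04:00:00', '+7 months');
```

First apply '+7 months': 2019-03-28 04:00:00 → 2019-10-28 04:00:00.
2019-10-28 is a Monday; with Sunday=0 that is 1.

1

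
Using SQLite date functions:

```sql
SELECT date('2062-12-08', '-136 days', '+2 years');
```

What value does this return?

2064-07-25

Applying '-136 days' to 2062-12-08: counting 136 days back gives 2062-07-25.
Adding +2 years to 2062-07-25 gives 2064-07-25.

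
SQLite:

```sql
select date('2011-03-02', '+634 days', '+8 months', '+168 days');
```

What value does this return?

Applying '+634 days' to 2011-03-02: counting 634 days forward gives 2012-11-25.
Adding +8 months to 2012-11-25 gives 2013-07-25.
Applying '+168 days' to 2013-07-25: counting 168 days forward gives 2014-01-09.

2014-01-09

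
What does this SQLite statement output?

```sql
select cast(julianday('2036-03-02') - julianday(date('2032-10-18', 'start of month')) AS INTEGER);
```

1248

`start of month` rewinds 2032-10-18 to 2032-10-01.
30 days remain in October 2032 after the 1st (31 − 1).
Full months from November 2032 through February 2036 contribute their day counts.
Then 2 days into March 2036.
Total: 30 + 30 + 31 + 31 + 28 + 31 + 30 + 31 + 30 + 31 + 31 + 30 + 31 + 30 + 31 + 31 + 28 + 31 + 30 + 31 + 30 + 31 + 31 + 30 + 31 + 30 + 31 + 31 + 28 + 31 + 30 + 31 + 30 + 31 + 31 + 30 + 31 + 30 + 31 + 31 + 29 + 2 = 1248.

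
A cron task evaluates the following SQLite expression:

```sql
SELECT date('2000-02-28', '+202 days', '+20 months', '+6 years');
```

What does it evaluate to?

2008-05-17

Applying '+202 days' to 2000-02-28: counting 202 days forward gives 2000-09-17.
Adding +20 months to 2000-09-17 gives 2002-05-17.
Adding +6 years to 2002-05-17 gives 2008-05-17.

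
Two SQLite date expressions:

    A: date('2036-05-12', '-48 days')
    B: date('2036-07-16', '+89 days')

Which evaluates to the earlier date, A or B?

A = 2036-03-25.
B = 2036-10-13.
A is earlier.

A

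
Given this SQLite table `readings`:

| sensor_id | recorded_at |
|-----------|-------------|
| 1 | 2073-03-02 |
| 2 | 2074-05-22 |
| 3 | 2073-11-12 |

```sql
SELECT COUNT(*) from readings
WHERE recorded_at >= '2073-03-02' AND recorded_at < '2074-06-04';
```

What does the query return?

Rows in [2073-03-02, 2074-06-04): 2073-03-02, 2074-05-22, 2073-11-12 → 3 rows.

3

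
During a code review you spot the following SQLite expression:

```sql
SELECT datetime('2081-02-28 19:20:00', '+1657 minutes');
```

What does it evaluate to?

2081-03-01 22:57:00

1657 minutes = 27h 37m; +1657 minutes from 2081-02-28 19:20:00 is 2081-03-01 22:57:00 (crosses midnight).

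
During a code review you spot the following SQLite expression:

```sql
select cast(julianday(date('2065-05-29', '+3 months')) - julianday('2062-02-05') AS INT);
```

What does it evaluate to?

1301

Adding +3 months to 2065-05-29 gives 2065-08-29.
23 days remain in February 2062 after the 5th (28 − 5).
Full months from March 2062 through July 2065 contribute their day counts.
Then 29 days into August 2065.
Total: 23 + 31 + 30 + 31 + 30 + 31 + 31 + 30 + 31 + 30 + 31 + 31 + 28 + 31 + 30 + 31 + 30 + 31 + 31 + 30 + 31 + 30 + 31 + 31 + 29 + 31 + 30 + 31 + 30 + 31 + 31 + 30 + 31 + 30 + 31 + 31 + 28 + 31 + 30 + 31 + 30 + 31 + 29 = 1301.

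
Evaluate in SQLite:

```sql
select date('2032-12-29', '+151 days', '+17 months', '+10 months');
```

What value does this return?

2035-08-29

Applying '+151 days' to 2032-12-29: counting 151 days forward gives 2033-05-29.
Adding +17 months to 2033-05-29 gives 2034-10-29.
Adding +10 months to 2034-10-29 gives 2035-08-29.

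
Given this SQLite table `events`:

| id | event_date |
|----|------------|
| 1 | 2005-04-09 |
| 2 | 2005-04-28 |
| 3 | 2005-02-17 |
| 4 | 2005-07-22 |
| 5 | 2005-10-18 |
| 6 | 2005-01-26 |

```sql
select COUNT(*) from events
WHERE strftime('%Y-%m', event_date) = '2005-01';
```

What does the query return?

Rows with year-month 2005-01: 2005-01-26 → 1.

1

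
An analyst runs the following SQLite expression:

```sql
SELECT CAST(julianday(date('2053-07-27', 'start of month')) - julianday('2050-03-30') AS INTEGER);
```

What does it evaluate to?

1189

`start of month` rewinds 2053-07-27 to 2053-07-01.
1 day remains in March 2050 after the 30th (31 − 30).
Full months from April 2050 through June 2053 contribute their day counts.
Then 1 day into July 2053.
Total: 1 + 30 + 31 + 30 + 31 + 31 + 30 + 31 + 30 + 31 + 31 + 28 + 31 + 30 + 31 + 30 + 31 + 31 + 30 + 31 + 30 + 31 + 31 + 29 + 31 + 30 + 31 + 30 + 31 + 31 + 30 + 31 + 30 + 31 + 31 + 28 + 31 + 30 + 31 + 30 + 1 = 1189.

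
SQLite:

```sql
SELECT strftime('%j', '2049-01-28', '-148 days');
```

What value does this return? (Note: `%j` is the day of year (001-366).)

246

First apply '-148 days': 2049-01-28 → 2048-09-02.
Day-of-year for 2048-09-02: days since 2048-01-01 inclusive = 246, zero-padded to 246.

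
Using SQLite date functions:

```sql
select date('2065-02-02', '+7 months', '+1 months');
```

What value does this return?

Adding +7 months to 2065-02-02 gives 2065-09-02.
Adding +1 month to 2065-09-02 gives 2065-10-02.

2065-10-02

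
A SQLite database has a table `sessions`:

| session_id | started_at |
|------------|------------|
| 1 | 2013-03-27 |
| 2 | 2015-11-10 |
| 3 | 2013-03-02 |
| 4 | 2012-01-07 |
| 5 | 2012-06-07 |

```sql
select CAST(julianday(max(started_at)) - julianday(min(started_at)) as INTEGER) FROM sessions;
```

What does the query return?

MIN = 2012-01-07, MAX = 2015-11-10.
24 days remain in January 2012 after the 7th (31 − 7).
Full months from February 2012 through October 2015 contribute their day counts.
Then 10 days into November 2015.
Total: 24 + 29 + 31 + 30 + 31 + 30 + 31 + 31 + 30 + 31 + 30 + 31 + 31 + 28 + 31 + 30 + 31 + 30 + 31 + 31 + 30 + 31 + 30 + 31 + 31 + 28 + 31 + 30 + 31 + 30 + 31 + 31 + 30 + 31 + 30 + 31 + 31 + 28 + 31 + 30 + 31 + 30 + 31 + 31 + 30 + 31 + 10 = 1403.

1403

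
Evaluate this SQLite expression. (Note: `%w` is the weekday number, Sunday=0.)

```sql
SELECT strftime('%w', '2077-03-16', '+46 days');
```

First apply '+46 days': 2077-03-16 → 2077-05-01.
2077-05-01 is a Saturday; with Sunday=0 that is 6.

6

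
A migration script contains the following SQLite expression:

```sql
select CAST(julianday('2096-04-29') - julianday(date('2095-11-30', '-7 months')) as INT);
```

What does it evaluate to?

Adding -7 months to 2095-11-30 gives 2095-04-30.
0 days remain in April 2095 after the 30th (30 − 30).
Full months from May 2095 through March 2096 contribute their day counts.
Then 29 days into April 2096.
Total: 0 + 31 + 30 + 31 + 31 + 30 + 31 + 30 + 31 + 31 + 29 + 31 + 29 = 365.

365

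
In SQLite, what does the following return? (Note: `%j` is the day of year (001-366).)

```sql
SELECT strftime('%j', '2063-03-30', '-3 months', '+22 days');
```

021

First apply '-3 months', '+22 days': 2063-03-30 → 2063-01-21.
Day-of-year for 2063-01-21: days since 2063-01-01 inclusive = 21, zero-padded to 021.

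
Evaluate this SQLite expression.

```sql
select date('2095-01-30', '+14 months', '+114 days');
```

Adding +14 months to 2095-01-30 gives 2096-03-30.
Applying '+114 days' to 2096-03-30: counting 114 days forward gives 2096-07-22.

2096-07-22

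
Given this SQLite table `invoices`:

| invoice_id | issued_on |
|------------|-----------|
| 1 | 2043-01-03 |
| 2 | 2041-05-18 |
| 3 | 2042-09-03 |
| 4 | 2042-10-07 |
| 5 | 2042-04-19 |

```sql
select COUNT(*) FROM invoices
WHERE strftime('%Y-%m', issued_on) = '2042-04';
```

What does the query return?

Rows with year-month 2042-04: 2042-04-19 → 1.

1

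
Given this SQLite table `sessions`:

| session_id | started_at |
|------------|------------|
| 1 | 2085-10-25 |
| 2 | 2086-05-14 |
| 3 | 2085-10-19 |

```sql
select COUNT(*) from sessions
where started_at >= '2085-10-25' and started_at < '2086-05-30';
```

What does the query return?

2

Rows in [2085-10-25, 2086-05-30): 2085-10-25, 2086-05-14 → 2 rows.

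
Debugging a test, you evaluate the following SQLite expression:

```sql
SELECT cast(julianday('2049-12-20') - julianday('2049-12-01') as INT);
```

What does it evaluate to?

Both dates are in December 2049: 20 − 1 = 19.

19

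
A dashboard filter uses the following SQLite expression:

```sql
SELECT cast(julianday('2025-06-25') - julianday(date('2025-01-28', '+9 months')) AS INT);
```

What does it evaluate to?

-125

Adding +9 months to 2025-01-28 gives 2025-10-28.
5 days remain in June 2025 after the 25th (30 − 25).
July 2025: 31 days.
August 2025: 31 days.
September 2025: 30 days.
Then 28 days into October 2025.
Total: 5 + 31 + 31 + 30 + 28 = 125.
The subtraction is earlier − later, so the result is −125 → -125.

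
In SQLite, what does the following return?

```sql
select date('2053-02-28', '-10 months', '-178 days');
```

Adding -10 months to 2053-02-28 gives 2052-04-28.
Applying '-178 days' to 2052-04-28: counting 178 days back gives 2051-11-02.

2051-11-02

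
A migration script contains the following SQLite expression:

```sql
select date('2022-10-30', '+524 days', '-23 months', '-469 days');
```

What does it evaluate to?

2021-01-22

Applying '+524 days' to 2022-10-30: counting 524 days forward gives 2024-04-06.
Adding -23 months to 2024-04-06 gives 2022-05-06.
Applying '-469 days' to 2022-05-06: counting 469 days back gives 2021-01-22.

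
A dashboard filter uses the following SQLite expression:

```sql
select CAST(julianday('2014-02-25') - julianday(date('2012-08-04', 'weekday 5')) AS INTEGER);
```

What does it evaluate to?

`weekday 5` advances to the next Friday; 2012-08-04 is a Saturday, so it moves forward to 2012-08-10.
21 days remain in August 2012 after the 10th (31 − 10).
Full months from September 2012 through January 2014 contribute their day counts.
Then 25 days into February 2014.
Total: 21 + 30 + 31 + 30 + 31 + 31 + 28 + 31 + 30 + 31 + 30 + 31 + 31 + 30 + 31 + 30 + 31 + 31 + 25 = 564.

564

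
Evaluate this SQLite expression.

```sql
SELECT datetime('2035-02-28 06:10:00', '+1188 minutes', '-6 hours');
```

2035-02-28 19:58:00

1188 minutes = 19h 48m; +1188 minutes from 2035-02-28 06:10:00 is 2035-03-01 01:58:00 (crosses midnight).
-6 hours from 2035-03-01 01:58:00 is 2035-02-28 19:58:00 (crosses midnight).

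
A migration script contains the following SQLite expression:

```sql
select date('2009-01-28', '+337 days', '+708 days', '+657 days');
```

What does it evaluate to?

Applying '+337 days' to 2009-01-28: counting 337 days forward gives 2009-12-31.
Applying '+708 days' to 2009-12-31: counting 708 days forward gives 2011-12-09.
Applying '+657 days' to 2011-12-09: counting 657 days forward gives 2013-09-26.

2013-09-26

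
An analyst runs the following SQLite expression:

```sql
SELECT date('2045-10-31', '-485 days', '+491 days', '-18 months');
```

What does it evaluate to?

Applying '-485 days' to 2045-10-31: counting 485 days back gives 2044-07-03.
Applying '+491 days' to 2044-07-03: counting 491 days forward gives 2045-11-06.
Adding -18 months to 2045-11-06 gives 2044-05-06.

2044-05-06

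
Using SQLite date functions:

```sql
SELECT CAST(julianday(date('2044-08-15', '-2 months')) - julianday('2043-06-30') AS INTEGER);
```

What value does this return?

351

Adding -2 months to 2044-08-15 gives 2044-06-15.
0 days remain in June 2043 after the 30th (30 − 30).
Full months from July 2043 through May 2044 contribute their day counts.
Then 15 days into June 2044.
Total: 0 + 31 + 31 + 30 + 31 + 30 + 31 + 31 + 29 + 31 + 30 + 31 + 15 = 351.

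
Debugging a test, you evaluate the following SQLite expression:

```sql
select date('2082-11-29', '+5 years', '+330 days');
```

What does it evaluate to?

Adding +5 years to 2082-11-29 gives 2087-11-29.
Applying '+330 days' to 2087-11-29: counting 330 days forward gives 2088-10-24.

2088-10-24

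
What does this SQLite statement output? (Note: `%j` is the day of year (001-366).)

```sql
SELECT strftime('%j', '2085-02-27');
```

Day-of-year for 2085-02-27: days since 2085-01-01 inclusive = 58, zero-padded to 058.

058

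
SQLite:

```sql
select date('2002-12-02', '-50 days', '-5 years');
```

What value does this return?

1997-10-13

Applying '-50 days' to 2002-12-02: counting 50 days back gives 2002-10-13.
Adding -5 years to 2002-10-13 gives 1997-10-13.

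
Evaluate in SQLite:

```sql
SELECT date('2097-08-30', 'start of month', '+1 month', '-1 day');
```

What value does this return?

2097-08-31

`start of month` rewinds 2097-08-30 to 2097-08-01.
Adding +1 month to 2097-08-01 gives 2097-09-01.
Going back 1 day from 2097-09-01 reaches 2097-08-31 (last day of August, 31 days).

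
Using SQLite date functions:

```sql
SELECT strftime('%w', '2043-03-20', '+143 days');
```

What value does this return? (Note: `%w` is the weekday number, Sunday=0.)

1

First apply '+143 days': 2043-03-20 → 2043-08-10.
2043-08-10 is a Monday; with Sunday=0 that is 1.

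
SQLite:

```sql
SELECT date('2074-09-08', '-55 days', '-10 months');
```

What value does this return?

Applying '-55 days' to 2074-09-08: counting 55 days back gives 2074-07-15.
Adding -10 months to 2074-07-15 gives 2073-09-15.

2073-09-15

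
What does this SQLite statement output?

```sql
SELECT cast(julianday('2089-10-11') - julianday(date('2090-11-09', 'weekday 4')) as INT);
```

-394

`weekday 4` advances to the next Thursday; 2090-11-09 is already a Thursday, so it stays at 2090-11-09.
20 days remain in October 2089 after the 11th (31 − 11).
Full months from November 2089 through October 2090 contribute their day counts.
Then 9 days into November 2090.
Total: 20 + 30 + 31 + 31 + 28 + 31 + 30 + 31 + 30 + 31 + 31 + 30 + 31 + 9 = 394.
The subtraction is earlier − later, so the result is −394 → -394.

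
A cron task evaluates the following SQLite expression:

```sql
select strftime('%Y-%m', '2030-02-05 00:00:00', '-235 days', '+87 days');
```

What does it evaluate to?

First apply '-235 days', '+87 days': 2030-02-05 00:00:00 → 2029-09-10 00:00:00.
`%Y-%m` extracts the year-month: 2029-09.

2029-09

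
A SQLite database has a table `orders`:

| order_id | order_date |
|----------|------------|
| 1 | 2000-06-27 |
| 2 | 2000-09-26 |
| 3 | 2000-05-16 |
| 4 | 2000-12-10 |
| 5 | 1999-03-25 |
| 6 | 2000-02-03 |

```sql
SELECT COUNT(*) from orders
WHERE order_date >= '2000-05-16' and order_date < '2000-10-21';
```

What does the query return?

3

Rows in [2000-05-16, 2000-10-21): 2000-06-27, 2000-09-26, 2000-05-16 → 3 rows.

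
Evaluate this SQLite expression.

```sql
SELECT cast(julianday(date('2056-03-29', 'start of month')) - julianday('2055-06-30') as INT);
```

245

`start of month` rewinds 2056-03-29 to 2056-03-01.
0 days remain in June 2055 after the 30th (30 − 30).
Full months from July 2055 through February 2056 contribute their day counts.
Then 1 day into March 2056.
Total: 0 + 31 + 31 + 30 + 31 + 30 + 31 + 31 + 29 + 1 = 245.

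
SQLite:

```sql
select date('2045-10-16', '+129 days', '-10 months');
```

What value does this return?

2045-04-22

Applying '+129 days' to 2045-10-16: counting 129 days forward gives 2046-02-22.
Adding -10 months to 2046-02-22 gives 2045-04-22.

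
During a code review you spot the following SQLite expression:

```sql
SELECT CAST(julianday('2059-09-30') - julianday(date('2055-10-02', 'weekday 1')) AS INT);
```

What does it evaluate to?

`weekday 1` advances to the next Monday; 2055-10-02 is a Saturday, so it moves forward to 2055-10-04.
27 days remain in October 2055 after the 4th (31 − 4).
Full months from November 2055 through August 2059 contribute their day counts.
Then 30 days into September 2059.
Total: 27 + 30 + 31 + 31 + 29 + 31 + 30 + 31 + 30 + 31 + 31 + 30 + 31 + 30 + 31 + 31 + 28 + 31 + 30 + 31 + 30 + 31 + 31 + 30 + 31 + 30 + 31 + 31 + 28 + 31 + 30 + 31 + 30 + 31 + 31 + 30 + 31 + 30 + 31 + 31 + 28 + 31 + 30 + 31 + 30 + 31 + 31 + 30 = 1457.

1457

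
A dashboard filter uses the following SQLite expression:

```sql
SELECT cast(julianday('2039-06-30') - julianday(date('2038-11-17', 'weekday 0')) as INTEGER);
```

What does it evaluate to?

221

`weekday 0` advances to the next Sunday; 2038-11-17 is a Wednesday, so it moves forward to 2038-11-21.
9 days remain in November 2038 after the 21st (30 − 21).
Full months from December 2038 through May 2039 contribute their day counts.
Then 30 days into June 2039.
Total: 9 + 31 + 31 + 28 + 31 + 30 + 31 + 30 = 221.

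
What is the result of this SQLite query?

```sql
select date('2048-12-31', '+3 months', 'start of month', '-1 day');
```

2049-02-28

Adding +3 months to 2048-12-31 gives 2049-03-31.
`start of month` rewinds 2049-03-31 to 2049-03-01.
Going back 1 day from 2049-03-01 reaches 2049-02-28 (last day of February, 28 days).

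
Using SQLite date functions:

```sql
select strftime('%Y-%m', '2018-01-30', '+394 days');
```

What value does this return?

First apply '+394 days': 2018-01-30 → 2019-02-28.
`%Y-%m` extracts the year-month: 2019-02.

2019-02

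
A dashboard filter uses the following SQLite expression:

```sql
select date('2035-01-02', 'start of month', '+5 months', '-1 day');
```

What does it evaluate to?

`start of month` rewinds 2035-01-02 to 2035-01-01.
Adding +5 months to 2035-01-01 gives 2035-06-01.
Going back 1 day from 2035-06-01 reaches 2035-05-31 (last day of May, 31 days).

2035-05-31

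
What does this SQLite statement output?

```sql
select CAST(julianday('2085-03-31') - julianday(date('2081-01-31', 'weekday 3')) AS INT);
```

1515

`weekday 3` advances to the next Wednesday; 2081-01-31 is a Friday, so it moves forward to 2081-02-05.
23 days remain in February 2081 after the 5th (28 − 5).
Full months from March 2081 through February 2085 contribute their day counts.
Then 31 days into March 2085.
Total: 23 + 31 + 30 + 31 + 30 + 31 + 31 + 30 + 31 + 30 + 31 + 31 + 28 + 31 + 30 + 31 + 30 + 31 + 31 + 30 + 31 + 30 + 31 + 31 + 28 + 31 + 30 + 31 + 30 + 31 + 31 + 30 + 31 + 30 + 31 + 31 + 29 + 31 + 30 + 31 + 30 + 31 + 31 + 30 + 31 + 30 + 31 + 31 + 28 + 31 = 1515.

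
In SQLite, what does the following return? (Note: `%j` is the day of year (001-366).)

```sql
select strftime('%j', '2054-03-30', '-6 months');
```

273

First apply '-6 months': 2054-03-30 → 2053-09-30.
Day-of-year for 2053-09-30: days since 2053-01-01 inclusive = 273, zero-padded to 273.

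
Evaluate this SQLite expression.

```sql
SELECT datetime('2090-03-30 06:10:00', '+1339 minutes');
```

1339 minutes = 22h 19m; +1339 minutes from 2090-03-30 06:10:00 is 2090-03-31 04:29:00 (crosses midnight).

2090-03-31 04:29:00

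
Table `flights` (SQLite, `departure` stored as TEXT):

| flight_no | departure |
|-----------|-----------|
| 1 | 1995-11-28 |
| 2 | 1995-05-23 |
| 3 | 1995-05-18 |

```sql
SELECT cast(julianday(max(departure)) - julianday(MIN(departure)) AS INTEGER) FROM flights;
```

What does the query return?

194

MIN = 1995-05-18, MAX = 1995-11-28.
13 days remain in May 1995 after the 18th (31 − 18).
June 1995: 30 days.
July 1995: 31 days.
August 1995: 31 days.
September 1995: 30 days.
October 1995: 31 days.
Then 28 days into November 1995.
Total: 13 + 30 + 31 + 31 + 30 + 31 + 28 = 194.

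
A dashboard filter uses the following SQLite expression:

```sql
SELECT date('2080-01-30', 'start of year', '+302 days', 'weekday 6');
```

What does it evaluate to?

2080-11-02

`start of year` rewinds 2080-01-30 to 2080-01-01.
Applying '+302 days' to 2080-01-01: counting 302 days forward gives 2080-10-29.
`weekday 6` advances to the next Saturday; 2080-10-29 is a Tuesday, so it moves forward to 2080-11-02.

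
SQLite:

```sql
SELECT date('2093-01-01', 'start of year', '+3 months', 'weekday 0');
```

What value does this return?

`start of year` rewinds 2093-01-01 to 2093-01-01.
Adding +3 months to 2093-01-01 gives 2093-04-01.
`weekday 0` advances to the next Sunday; 2093-04-01 is a Wednesday, so it moves forward to 2093-04-05.

2093-04-05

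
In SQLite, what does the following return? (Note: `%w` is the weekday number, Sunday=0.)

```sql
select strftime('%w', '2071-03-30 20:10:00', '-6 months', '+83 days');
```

1

First apply '-6 months', '+83 days': 2071-03-30 20:10:00 → 2070-12-22 20:10:00.
2070-12-22 is a Monday; with Sunday=0 that is 1.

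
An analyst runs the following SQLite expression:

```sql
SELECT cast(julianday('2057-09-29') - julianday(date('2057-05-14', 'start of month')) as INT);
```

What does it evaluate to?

151

`start of month` rewinds 2057-05-14 to 2057-05-01.
30 days remain in May 2057 after the 1st (31 − 1).
June 2057: 30 days.
July 2057: 31 days.
August 2057: 31 days.
Then 29 days into September 2057.
Total: 30 + 30 + 31 + 31 + 29 = 151.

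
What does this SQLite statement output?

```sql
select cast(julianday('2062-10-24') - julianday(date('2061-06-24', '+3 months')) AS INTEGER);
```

Adding +3 months to 2061-06-24 gives 2061-09-24.
6 days remain in September 2061 after the 24th (30 − 24).
Full months from October 2061 through September 2062 contribute their day counts.
Then 24 days into October 2062.
Total: 6 + 31 + 30 + 31 + 31 + 28 + 31 + 30 + 31 + 30 + 31 + 31 + 30 + 24 = 395.

395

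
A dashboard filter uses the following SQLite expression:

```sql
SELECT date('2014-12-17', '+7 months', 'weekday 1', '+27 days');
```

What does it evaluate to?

Adding +7 months to 2014-12-17 gives 2015-07-17.
`weekday 1` advances to the next Monday; 2015-07-17 is a Friday, so it moves forward to 2015-07-20.
July 2015 has 31 days; 11 remain after the 20th, so 12 days reach 2015-08-01.
Advancing 15 more days within August lands on 2015-08-16.

2015-08-16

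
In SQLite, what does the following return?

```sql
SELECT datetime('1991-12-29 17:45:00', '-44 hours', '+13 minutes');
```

-44 hours from 1991-12-29 17:45:00 is 1991-12-27 21:45:00 (crosses midnight).
+13 minutes from 1991-12-27 21:45:00 is 1991-12-27 21:58:00.

1991-12-27 21:58:00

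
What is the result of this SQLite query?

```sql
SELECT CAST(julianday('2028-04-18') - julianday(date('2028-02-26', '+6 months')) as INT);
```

Adding +6 months to 2028-02-26 gives 2028-08-26.
12 days remain in April 2028 after the 18th (30 − 18).
May 2028: 31 days.
June 2028: 30 days.
July 2028: 31 days.
Then 26 days into August 2028.
Total: 12 + 31 + 30 + 31 + 26 = 130.
The subtraction is earlier − later, so the result is −130 → -130.

-130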